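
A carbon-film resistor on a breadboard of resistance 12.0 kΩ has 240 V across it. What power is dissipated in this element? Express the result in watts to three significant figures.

4.80 W

With V across and R both known, P = V²/R gives the dissipation directly.
P = (240 V)² / 12000 Ω = 4.800 W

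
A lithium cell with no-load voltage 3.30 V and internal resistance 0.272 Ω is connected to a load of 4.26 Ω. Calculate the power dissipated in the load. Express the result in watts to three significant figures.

The internal resistance and the load are in series, so the same I flows through both; get I from ε/(r+R), then I²R for the load.
I = ε / (r + R) = 3.30 / (0.272 + 4.26) = 0.7282 A
P_load = I² R = (0.7282)² × 4.26 = 2.259 W

2.26 W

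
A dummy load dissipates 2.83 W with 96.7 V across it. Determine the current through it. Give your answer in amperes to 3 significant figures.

Inverting the appropriate power form: I = P / V.
I = 2.83 / 96.7 = 0.02927 A

0.0293 A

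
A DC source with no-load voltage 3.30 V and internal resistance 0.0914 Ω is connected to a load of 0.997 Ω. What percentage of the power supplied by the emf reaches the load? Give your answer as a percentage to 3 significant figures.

91.6 %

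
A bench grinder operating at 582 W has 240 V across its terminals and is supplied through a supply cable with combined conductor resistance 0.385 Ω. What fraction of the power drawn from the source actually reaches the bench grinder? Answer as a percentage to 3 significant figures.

99.6 %

I = P / V = 582 / 240 = 2.425 A through the supply cable.
P_line = I² R_line = (2.425)² × 0.385 = 2.264 W
P_source = P_load + P_line = 582.0 + 2.264 = 584.3 W
η = P_load / P_source = 582.0 / 584.3 = 0.9961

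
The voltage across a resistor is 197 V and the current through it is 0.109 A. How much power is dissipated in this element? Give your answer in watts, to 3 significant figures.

Since both terminal voltage and current are stated, P = V I gives the power in one step.
P = 197 V × 0.1090 A = 21.47 W

21.5 W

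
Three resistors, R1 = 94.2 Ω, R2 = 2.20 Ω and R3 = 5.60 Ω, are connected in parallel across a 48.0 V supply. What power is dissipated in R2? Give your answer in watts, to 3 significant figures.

1050 W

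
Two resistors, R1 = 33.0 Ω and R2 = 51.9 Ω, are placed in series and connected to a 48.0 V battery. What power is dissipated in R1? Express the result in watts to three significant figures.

Every series element carries the same I. Get I from the total resistance, then P = I² × R1.
R_total = 33.0 + 51.9 = 84.90 Ω
I = V / R_total = 48.0 / 84.90 = 0.5654 A
P_R1 = I² × R1 = (0.5654)² × 33.0 = 10.55 W

10.5 W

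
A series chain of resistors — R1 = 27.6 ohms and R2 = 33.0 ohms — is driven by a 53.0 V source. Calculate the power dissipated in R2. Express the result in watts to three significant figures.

25.2 W

In a series string the same current flows through every resistor — find that current, then P = I²R for the one we want.
R_total = 27.6 + 33.0 = 60.60 Ω
I = V / R_total = 53.0 / 60.60 = 0.8746 A
P_R2 = I² × R2 = (0.8746)² × 33.0 = 25.24 W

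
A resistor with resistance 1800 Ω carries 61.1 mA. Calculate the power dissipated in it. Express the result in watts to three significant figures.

6.72 W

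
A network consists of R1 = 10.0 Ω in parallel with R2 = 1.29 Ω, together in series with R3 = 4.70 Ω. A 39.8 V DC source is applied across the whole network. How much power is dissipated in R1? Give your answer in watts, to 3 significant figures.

6.06 W

Collapse the R1‖R2 pair into one equivalent R_p; then R_p and R3 form a series string.
R_p = (10.0×1.29)/(10.0+1.29) = 1.143 Ω
R_total = R_p + 4.70 = 1.143 + 4.70 = 5.843 Ω
I = V / R_total = 39.8 / 5.843 = 6.812 A
Voltage across the parallel pair: V_p = I × R_p = 6.812 × 1.143 = 7.783 V
R1 has V_p across it, so P = V_p²/R1.
P_R1 = (7.783)² / 10.0 = 6.058 W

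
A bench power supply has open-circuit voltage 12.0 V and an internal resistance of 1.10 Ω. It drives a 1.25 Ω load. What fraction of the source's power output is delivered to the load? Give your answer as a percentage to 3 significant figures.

53.2 %

The source delivers εI, of which I²R reaches the load and I²r is lost; since I is common, η = R/(R+r).
η = R / (R + r) = 1.25 / (1.25 + 1.10) = 0.5319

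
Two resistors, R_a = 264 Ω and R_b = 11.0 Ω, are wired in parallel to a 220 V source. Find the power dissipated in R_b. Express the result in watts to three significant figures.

Each parallel branch sees the full supply voltage, so P = V²/R applies directly to the target branch.
P_R_b = V² / R_b = (220)² / 11.0 Ω = 4400 W

4400 W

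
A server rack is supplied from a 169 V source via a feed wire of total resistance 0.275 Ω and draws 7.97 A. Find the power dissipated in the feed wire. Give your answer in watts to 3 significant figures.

Only the current and the line resistance are needed for the I²R loss.
The feed wire carries the full 7.97 A.
P_line = I² R_line = (7.970)² × 0.275 = 17.47 W

17.5 W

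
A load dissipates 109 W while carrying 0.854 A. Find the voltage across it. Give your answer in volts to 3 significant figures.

128 V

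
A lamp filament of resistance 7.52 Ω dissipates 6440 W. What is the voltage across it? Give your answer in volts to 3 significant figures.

220 V

Inverting the appropriate power form: V = √(P R).
V = √(6440 × 7.52) = 220.1 V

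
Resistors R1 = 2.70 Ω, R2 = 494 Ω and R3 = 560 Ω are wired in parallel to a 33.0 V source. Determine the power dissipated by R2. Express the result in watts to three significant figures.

2.20 W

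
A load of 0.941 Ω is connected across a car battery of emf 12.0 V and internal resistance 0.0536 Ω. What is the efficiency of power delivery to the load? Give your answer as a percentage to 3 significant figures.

94.6 %

The source delivers εI, of which I²R reaches the load and I²r is lost; since I is common, η = R/(R+r).
η = R / (R + r) = 0.941 / (0.941 + 0.0536) = 0.9461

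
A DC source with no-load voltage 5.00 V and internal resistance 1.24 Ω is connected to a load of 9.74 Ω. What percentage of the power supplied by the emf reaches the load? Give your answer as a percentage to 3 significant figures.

88.7 %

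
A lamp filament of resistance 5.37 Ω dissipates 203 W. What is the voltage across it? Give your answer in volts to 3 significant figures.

Inverting the appropriate power form: V = √(P R).
V = √(203 × 5.37) = 33.02 V

33.0 V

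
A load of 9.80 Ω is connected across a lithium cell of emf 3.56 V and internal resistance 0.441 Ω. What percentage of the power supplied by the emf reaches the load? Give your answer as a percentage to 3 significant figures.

The source delivers εI, of which I²R reaches the load and I²r is lost; since I is common, η = R/(R+r).
η = R / (R + r) = 9.80 / (9.80 + 0.441) = 0.9569

95.7 %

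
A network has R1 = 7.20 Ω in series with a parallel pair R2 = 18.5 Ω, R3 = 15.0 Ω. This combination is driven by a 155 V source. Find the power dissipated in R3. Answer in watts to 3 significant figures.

Replace R2 and R3 with their parallel equivalent so the circuit becomes R1 in series with R_p.
R_p = (18.5×15.0)/(18.5+15.0) = 8.284 Ω
R_total = 7.20 + 8.284 = 15.48 Ω
I = V / R_total = 155 / 15.48 = 10.01 A
Voltage across the parallel pair: V_p = I × R_p = 10.01 × 8.284 = 82.92 V
With V_p across R3, its power is V_p²/R3.
P_R3 = (82.92)² / 15.0 = 458.4 W

458 W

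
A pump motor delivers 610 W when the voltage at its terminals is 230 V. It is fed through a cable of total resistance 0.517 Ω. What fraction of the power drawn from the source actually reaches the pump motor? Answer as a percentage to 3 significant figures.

99.4 %

I = P / V = 610 / 230 = 2.652 A through the cable.
P_line = I² R_line = (2.652)² × 0.517 = 3.637 W
P_source = P_load + P_line = 610.0 + 3.637 = 613.6 W
η = P_load / P_source = 610.0 / 613.6 = 0.9941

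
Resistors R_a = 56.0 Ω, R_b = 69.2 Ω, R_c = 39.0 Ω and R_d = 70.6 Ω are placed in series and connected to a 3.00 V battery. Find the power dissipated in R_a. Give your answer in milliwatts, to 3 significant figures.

Series elements share the same current, so find I first, then use P = I²R.
R_total = 56.0 + 69.2 + 39.0 + 70.6 = 234.8 Ω
I = V / R_total = 3.00 / 234.8 = 0.01278 A
P_R_a = I² × R_a = (0.01278)² × 56.0 = 0.009142 W

9.14 mW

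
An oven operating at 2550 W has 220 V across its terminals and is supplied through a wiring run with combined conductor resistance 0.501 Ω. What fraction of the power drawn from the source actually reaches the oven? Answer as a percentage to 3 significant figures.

97.4 %

I = P / V = 2550 / 220 = 11.59 A through the wiring run.
P_line = I² R_line = (11.59)² × 0.501 = 67.31 W
P_source = P_load + P_line = 2550 + 67.31 = 2617 W
η = P_load / P_source = 2550 / 2617 = 0.9743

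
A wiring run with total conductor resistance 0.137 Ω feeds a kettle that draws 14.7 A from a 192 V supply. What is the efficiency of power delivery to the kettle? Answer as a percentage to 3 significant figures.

99.0 %

The wiring run carries the full 14.7 A.
P_line = I² R_line = (14.70)² × 0.137 = 29.60 W
P_source = V I = 192 × 14.70 = 2822 W; P_load = 2793 W
η = P_load / P_source = 2793 / 2822 = 0.9895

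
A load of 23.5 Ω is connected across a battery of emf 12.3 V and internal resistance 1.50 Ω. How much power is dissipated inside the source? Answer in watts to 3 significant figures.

The internal resistance carries the same current as the load; P_int = I²r.
I = ε / (r + R) = 12.3 / (1.50 + 23.5) = 0.4920 A
P_int = I² r = (0.4920)² × 1.50 = 0.3631 W

0.363 W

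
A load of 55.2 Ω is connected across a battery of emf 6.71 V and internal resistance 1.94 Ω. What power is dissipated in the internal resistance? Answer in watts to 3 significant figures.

r is in series with the load, so it carries the full circuit current — the loss in it is I²r.
I = ε / (r + R) = 6.71 / (1.94 + 55.2) = 0.1174 A
P_int = I² r = (0.1174)² × 1.94 = 0.02675 W

0.0268 W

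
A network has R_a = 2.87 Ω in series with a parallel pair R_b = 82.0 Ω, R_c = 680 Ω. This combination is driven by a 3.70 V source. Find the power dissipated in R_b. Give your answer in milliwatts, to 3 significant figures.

155 mW

Collapse R_b‖R_c to a single equivalent, reducing the network to two series elements.
R_p = (82.0×680)/(82.0+680) = 73.18 Ω
R_total = 2.87 + 73.18 = 76.05 Ω
I = V / R_total = 3.70 / 76.05 = 0.04865 A
Voltage across the parallel pair: V_p = I × R_p = 0.04865 × 73.18 = 3.560 V
R_b sees V_p directly, so P = V_p² / R_b.
P_R_b = (3.560)² / 82.0 = 0.1546 W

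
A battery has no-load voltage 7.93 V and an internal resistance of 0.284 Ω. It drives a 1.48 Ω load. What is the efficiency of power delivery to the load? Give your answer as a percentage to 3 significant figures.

83.9 %

The source delivers εI, of which I²R reaches the load and I²r is lost; since I is common, η = R/(R+r).
η = R / (R + r) = 1.48 / (1.48 + 0.284) = 0.8390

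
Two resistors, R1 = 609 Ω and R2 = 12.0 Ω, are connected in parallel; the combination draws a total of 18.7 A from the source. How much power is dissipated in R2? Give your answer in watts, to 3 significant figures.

The branches share the same voltage, but only the total current is given — find V from the equivalent resistance first.
1/R_eq = 1/609 + 1/12.0 ⇒ R_eq = 11.77 Ω
V = I_total × R_eq = 18.70 × 11.77 = 220.1 V
P_R2 = V² / R2 = (220.1)² / 12.0 = 4036 W

4040 W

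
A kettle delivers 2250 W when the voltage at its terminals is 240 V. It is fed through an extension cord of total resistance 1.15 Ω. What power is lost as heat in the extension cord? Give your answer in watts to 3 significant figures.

101 W

Only the current and the line resistance are needed for the I²R loss.
I = P / V = 2250 / 240 = 9.375 A through the extension cord.
P_line = I² R_line = (9.375)² × 1.15 = 101.1 W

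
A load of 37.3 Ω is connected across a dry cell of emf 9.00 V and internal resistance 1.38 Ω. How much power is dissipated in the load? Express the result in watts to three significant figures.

2.02 W

Find the circuit current first, then P = I²R for the load (series elements share I).
I = ε / (r + R) = 9.00 / (1.38 + 37.3) = 0.2327 A
P_load = I² R = (0.2327)² × 37.3 = 2.019 W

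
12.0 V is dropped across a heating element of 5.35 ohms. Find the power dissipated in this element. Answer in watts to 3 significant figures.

We know the drop across the element and its resistance — P = V²/R, one step.
P = (12.0 V)² / 5.35 Ω = 26.92 W

26.9 W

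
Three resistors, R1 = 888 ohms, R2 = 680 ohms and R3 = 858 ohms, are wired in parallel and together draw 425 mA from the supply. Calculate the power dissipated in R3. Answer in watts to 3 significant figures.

Only the total current is stated, so first find the parallel equivalent to get the voltage across the combination.
1/R_eq = 1/888 + 1/680 + 1/858 ⇒ R_eq = 265.8 Ω
V = I_total × R_eq = 0.4250 × 265.8 = 113.0 V
P_R3 = V² / R3 = (113.0)² / 858 = 14.87 W

14.9 W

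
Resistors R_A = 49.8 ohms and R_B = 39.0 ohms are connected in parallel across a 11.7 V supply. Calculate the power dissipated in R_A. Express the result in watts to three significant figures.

2.75 W

The supply voltage appears across each parallel branch — just use P = V²/R_A.
P_R_A = V² / R_A = (11.7)² / 49.8 Ω = 2.749 W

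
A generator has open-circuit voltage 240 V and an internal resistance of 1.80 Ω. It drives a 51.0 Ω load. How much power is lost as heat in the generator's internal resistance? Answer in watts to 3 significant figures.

37.2 W

r is in series with the load, so it carries the full circuit current — the loss in it is I²r.
I = ε / (r + R) = 240 / (1.80 + 51.0) = 4.545 A
P_int = I² r = (4.545)² × 1.80 = 37.19 W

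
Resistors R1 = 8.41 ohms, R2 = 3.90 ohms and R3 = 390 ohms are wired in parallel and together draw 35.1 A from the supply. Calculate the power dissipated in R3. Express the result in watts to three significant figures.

We need the common branch voltage; get it from I_total × R_eq, then P = V²/R for the branch.
1/R_eq = 1/8.41 + 1/3.90 + 1/390 ⇒ R_eq = 2.646 Ω
V = I_total × R_eq = 35.10 × 2.646 = 92.89 V
P_R3 = V² / R3 = (92.89)² / 390 = 22.12 W

22.1 W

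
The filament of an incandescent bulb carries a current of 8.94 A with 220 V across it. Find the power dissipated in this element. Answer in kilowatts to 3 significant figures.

With V and I both given, power follows immediately from P = V I.
P = 220 V × 8.940 A = 1967 W

1.97 kW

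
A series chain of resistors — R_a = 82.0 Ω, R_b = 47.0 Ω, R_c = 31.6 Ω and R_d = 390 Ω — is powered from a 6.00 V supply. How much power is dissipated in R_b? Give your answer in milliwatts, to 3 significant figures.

Series elements share the same current, so find I first, then use P = I²R.
R_total = 82.0 + 47.0 + 31.6 + 390 = 550.6 Ω
I = V / R_total = 6.00 / 550.6 = 0.01090 A
P_R_b = I² × R_b = (0.01090)² × 47.0 = 0.005581 W

5.58 mW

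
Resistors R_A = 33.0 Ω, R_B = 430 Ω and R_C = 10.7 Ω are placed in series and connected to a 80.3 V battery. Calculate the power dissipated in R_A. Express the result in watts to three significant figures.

0.948 W

Series elements share the same current, so find I first, then use P = I²R.
R_total = 33.0 + 430 + 10.7 = 473.7 Ω
I = V / R_total = 80.3 / 473.7 = 0.1695 A
P_R_A = I² × R_A = (0.1695)² × 33.0 = 0.9483 W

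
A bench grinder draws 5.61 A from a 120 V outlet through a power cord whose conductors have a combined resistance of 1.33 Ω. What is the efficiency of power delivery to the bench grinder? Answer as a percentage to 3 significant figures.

93.8 %

The power cord carries the full 5.61 A.
P_line = I² R_line = (5.610)² × 1.33 = 41.86 W
P_source = V I = 120 × 5.610 = 673.2 W; P_load = 631.3 W
η = P_load / P_source = 631.3 / 673.2 = 0.9378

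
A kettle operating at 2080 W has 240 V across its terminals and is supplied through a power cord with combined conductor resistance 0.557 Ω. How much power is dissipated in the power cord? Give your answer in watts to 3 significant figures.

Line loss is just I²R for the cable — we know both I and R_line directly.
I = P / V = 2080 / 240 = 8.667 A through the power cord.
P_line = I² R_line = (8.667)² × 0.557 = 41.84 W

41.8 W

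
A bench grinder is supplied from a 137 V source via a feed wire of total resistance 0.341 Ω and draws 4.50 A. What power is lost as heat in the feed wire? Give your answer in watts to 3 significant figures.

The feed wire and load are in series, so the same current flows in both; the loss is I²R_line.
The feed wire carries the full 4.50 A.
P_line = I² R_line = (4.500)² × 0.341 = 6.905 W

6.91 W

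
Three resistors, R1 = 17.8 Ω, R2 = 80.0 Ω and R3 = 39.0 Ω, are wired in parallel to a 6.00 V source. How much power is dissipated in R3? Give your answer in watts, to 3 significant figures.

The supply voltage appears across each parallel branch — just use P = V²/R3.
P_R3 = V² / R3 = (6.00)² / 39.0 Ω = 0.9231 W

0.923 W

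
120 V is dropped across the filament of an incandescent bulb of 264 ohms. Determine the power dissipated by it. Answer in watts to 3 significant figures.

V and R are stated; P = V²/R avoids computing the current.
P = (120 V)² / 264 Ω = 54.55 W

54.5 W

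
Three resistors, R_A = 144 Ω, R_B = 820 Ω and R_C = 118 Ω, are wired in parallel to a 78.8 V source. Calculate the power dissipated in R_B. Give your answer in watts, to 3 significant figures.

R_B sits directly across the source, so P = V²/R with V = 78.8 V.
P_R_B = V² / R_B = (78.8)² / 820 Ω = 7.572 W

7.57 W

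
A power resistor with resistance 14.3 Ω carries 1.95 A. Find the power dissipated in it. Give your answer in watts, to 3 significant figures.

54.4 W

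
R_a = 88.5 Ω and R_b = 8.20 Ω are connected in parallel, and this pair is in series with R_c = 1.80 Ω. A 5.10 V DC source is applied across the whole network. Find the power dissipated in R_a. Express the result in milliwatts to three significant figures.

Combine R_a and R_b into their parallel equivalent first, reducing the network to two series resistors.
R_p = (88.5×8.20)/(88.5+8.20) = 7.505 Ω
R_total = R_p + 1.80 = 7.505 + 1.80 = 9.305 Ω
I = V / R_total = 5.10 / 9.305 = 0.5481 A
Voltage across the parallel pair: V_p = I × R_p = 0.5481 × 7.505 = 4.113 V
R_a has V_p across it, so P = V_p²/R_a.
P_R_a = (4.113)² / 88.5 = 0.1912 W

191 mW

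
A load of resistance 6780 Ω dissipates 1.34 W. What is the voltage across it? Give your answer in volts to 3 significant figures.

The two known quantities fix the third via V = √(P R).
V = √(1.34 × 6780) = 95.32 V

95.3 V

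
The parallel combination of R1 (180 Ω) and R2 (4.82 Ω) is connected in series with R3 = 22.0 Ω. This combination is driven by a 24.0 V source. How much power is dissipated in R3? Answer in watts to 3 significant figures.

17.8 W

Collapse the R1‖R2 pair into one equivalent R_p; then R_p and R3 form a series string.
R_p = (180×4.82)/(180+4.82) = 4.694 Ω
R_total = R_p + 22.0 = 4.694 + 22.0 = 26.69 Ω
I = V / R_total = 24.0 / 26.69 = 0.8991 A
R3 carries the full series current, so P = I²R.
P_R3 = (0.8991)² × 22.0 = 17.78 W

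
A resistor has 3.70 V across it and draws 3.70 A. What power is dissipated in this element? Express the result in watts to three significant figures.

13.7 W

Both the voltage across and the current through the element are known, so P = V I applies directly.
P = 3.70 V × 3.700 A = 13.69 W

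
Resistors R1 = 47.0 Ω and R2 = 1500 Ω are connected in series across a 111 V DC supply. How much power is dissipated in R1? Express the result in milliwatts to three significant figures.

In a series string the same current flows through every resistor — find that current, then P = I²R for the one we want.
R_total = 47.0 + 1500 = 1547 Ω
I = V / R_total = 111 / 1547 = 0.07175 A
P_R1 = I² × R1 = (0.07175)² × 47.0 = 0.2420 W

242 mW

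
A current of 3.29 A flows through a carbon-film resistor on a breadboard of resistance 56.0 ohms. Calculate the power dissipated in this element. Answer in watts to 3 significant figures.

606 W

The current through and the resistance of the element are both given; use P = I²R.
P = (3.290 A)² × 56.0 Ω = 606.1 W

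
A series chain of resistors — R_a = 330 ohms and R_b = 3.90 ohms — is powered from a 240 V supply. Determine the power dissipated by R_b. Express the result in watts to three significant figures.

2.01 W

Every series element carries the same I. Get I from the total resistance, then P = I² × R_b.
R_total = 330 + 3.90 = 333.9 Ω
I = V / R_total = 240 / 333.9 = 0.7188 A
P_R_b = I² × R_b = (0.7188)² × 3.90 = 2.015 W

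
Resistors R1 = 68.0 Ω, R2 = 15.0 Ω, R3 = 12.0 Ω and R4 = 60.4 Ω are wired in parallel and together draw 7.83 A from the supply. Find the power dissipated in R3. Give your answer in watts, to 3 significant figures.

We need the common branch voltage; get it from I_total × R_eq, then P = V²/R for the branch.
1/R_eq = 1/68.0 + 1/15.0 + 1/12.0 + 1/60.4 ⇒ R_eq = 5.517 Ω
V = I_total × R_eq = 7.830 × 5.517 = 43.20 V
P_R3 = V² / R3 = (43.20)² / 12.0 = 155.5 W

155 W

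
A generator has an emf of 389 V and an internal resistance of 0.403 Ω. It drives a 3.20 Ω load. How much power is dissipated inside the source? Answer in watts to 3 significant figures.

Internal loss is I²r, with I set by the total series resistance r+R.
I = ε / (r + R) = 389 / (0.403 + 3.20) = 108.0 A
P_int = I² r = (108.0)² × 0.403 = 4698 W

4700 W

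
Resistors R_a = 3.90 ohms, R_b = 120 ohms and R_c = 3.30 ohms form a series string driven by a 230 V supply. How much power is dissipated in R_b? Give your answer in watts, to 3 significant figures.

392 W

The current is common to all series resistors; compute it, then apply P = I²R for the target.
R_total = 3.90 + 120 + 3.30 = 127.2 Ω
I = V / R_total = 230 / 127.2 = 1.808 A
P_R_b = I² × R_b = (1.808)² × 120 = 392.3 W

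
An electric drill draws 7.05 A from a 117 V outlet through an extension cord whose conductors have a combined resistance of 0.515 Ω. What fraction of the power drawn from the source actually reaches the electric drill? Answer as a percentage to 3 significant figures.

96.9 %

The extension cord carries the full 7.05 A.
P_line = I² R_line = (7.050)² × 0.515 = 25.60 W
P_source = V I = 117 × 7.050 = 824.9 W; P_load = 799.3 W
η = P_load / P_source = 799.3 / 824.9 = 0.9690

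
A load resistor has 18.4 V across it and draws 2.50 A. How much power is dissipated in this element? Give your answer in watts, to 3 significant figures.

Since both terminal voltage and current are stated, P = V I gives the power in one step.
P = 18.4 V × 2.500 A = 46.00 W

46.0 W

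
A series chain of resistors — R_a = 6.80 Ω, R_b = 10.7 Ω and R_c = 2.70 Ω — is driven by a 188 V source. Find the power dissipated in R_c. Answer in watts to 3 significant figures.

Since the resistors are in series they all carry the loop current I = V/R_total; the power in any one is I²R.
R_total = 6.80 + 10.7 + 2.70 = 20.20 Ω
I = V / R_total = 188 / 20.20 = 9.307 A
P_R_c = I² × R_c = (9.307)² × 2.70 = 233.9 W

234 W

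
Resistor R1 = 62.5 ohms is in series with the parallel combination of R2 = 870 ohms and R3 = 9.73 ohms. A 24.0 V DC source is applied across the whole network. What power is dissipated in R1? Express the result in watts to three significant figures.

Replace R2 and R3 with their parallel equivalent so the circuit becomes R1 in series with R_p.
R_p = (870×9.73)/(870+9.73) = 9.622 Ω
R_total = 62.5 + 9.622 = 72.12 Ω
I = V / R_total = 24.0 / 72.12 = 0.3328 A
All the current flows through R1; use P = I²R.
P_R1 = (0.3328)² × 62.5 = 6.921 W

6.92 W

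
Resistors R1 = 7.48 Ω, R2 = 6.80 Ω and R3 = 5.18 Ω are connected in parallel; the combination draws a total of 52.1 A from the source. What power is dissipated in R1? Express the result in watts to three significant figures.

1620 W

Parallel branches share V, not I — compute V via R_eq, then use V²/R for the target branch.
1/R_eq = 1/7.48 + 1/6.80 + 1/5.18 ⇒ R_eq = 2.111 Ω
V = I_total × R_eq = 52.10 × 2.111 = 110.0 V
P_R1 = V² / R1 = (110.0)² / 7.48 = 1617 W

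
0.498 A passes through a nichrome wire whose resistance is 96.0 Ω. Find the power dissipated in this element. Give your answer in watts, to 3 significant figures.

23.8 W

Knowing I and R, the power is just I²R — no need to find V first.
P = (0.4980 A)² × 96.0 Ω = 23.81 W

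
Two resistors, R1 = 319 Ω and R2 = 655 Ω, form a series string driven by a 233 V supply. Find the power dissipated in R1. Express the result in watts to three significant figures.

18.3 W

Series elements share the same current, so find I first, then use P = I²R.
R_total = 319 + 655 = 974.0 Ω
I = V / R_total = 233 / 974.0 = 0.2392 A
P_R1 = I² × R1 = (0.2392)² × 319 = 18.26 W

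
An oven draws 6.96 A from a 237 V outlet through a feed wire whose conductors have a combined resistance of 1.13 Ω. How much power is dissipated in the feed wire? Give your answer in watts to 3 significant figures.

54.7 W

The feed wire is a series resistance carrying the load current; its dissipation is I²R_line.
The feed wire carries the full 6.96 A.
P_line = I² R_line = (6.960)² × 1.13 = 54.74 W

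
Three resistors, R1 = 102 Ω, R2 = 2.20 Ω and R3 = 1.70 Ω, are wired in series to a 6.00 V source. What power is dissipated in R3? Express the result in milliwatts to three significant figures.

Every series element carries the same I. Get I from the total resistance, then P = I² × R3.
R_total = 102 + 2.20 + 1.70 = 105.9 Ω
I = V / R_total = 6.00 / 105.9 = 0.05666 A
P_R3 = I² × R3 = (0.05666)² × 1.70 = 0.005457 W

5.46 mW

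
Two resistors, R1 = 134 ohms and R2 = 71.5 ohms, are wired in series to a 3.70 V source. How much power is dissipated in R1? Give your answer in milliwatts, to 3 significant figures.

Since the resistors are in series they all carry the loop current I = V/R_total; the power in any one is I²R.
R_total = 134 + 71.5 = 205.5 Ω
I = V / R_total = 3.70 / 205.5 = 0.01800 A
P_R1 = I² × R1 = (0.01800)² × 134 = 0.04344 W

43.4 mW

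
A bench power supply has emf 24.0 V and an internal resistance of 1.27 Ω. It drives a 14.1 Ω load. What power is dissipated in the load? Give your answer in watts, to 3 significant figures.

34.4 W

Find the circuit current first, then P = I²R for the load (series elements share I).
I = ε / (r + R) = 24.0 / (1.27 + 14.1) = 1.561 A
P_load = I² R = (1.561)² × 14.1 = 34.38 W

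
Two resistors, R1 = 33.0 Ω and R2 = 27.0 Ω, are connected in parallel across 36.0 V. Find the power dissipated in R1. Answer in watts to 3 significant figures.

39.3 W

Each parallel branch sees the full supply voltage, so P = V²/R applies directly to the target branch.
P_R1 = V² / R1 = (36.0)² / 33.0 Ω = 39.27 W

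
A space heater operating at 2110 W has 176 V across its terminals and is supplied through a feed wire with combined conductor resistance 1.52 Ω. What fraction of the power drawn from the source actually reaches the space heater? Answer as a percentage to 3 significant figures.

90.6 %

I = P / V = 2110 / 176 = 11.99 A through the feed wire.
P_line = I² R_line = (11.99)² × 1.52 = 218.5 W
P_source = P_load + P_line = 2110 + 218.5 = 2328 W
η = P_load / P_source = 2110 / 2328 = 0.9062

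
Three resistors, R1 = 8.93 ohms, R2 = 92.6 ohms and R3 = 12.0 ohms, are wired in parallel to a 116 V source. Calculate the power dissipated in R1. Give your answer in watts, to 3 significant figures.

1510 W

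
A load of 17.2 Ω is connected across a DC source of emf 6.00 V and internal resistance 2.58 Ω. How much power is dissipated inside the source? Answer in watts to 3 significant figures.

0.237 W

Internal loss is I²r, with I set by the total series resistance r+R.
I = ε / (r + R) = 6.00 / (2.58 + 17.2) = 0.3033 A
P_int = I² r = (0.3033)² × 2.58 = 0.2374 W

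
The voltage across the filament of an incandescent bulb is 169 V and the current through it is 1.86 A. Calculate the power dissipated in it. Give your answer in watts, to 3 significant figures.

Both the voltage across and the current through the element are known, so P = V I applies directly.
P = 169 V × 1.860 A = 314.3 W

314 W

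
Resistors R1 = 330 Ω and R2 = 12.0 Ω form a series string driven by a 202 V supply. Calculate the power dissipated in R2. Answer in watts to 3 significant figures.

4.19 W

The current is common to all series resistors; compute it, then apply P = I²R for the target.
R_total = 330 + 12.0 = 342.0 Ω
I = V / R_total = 202 / 342.0 = 0.5906 A
P_R2 = I² × R2 = (0.5906)² × 12.0 = 4.186 W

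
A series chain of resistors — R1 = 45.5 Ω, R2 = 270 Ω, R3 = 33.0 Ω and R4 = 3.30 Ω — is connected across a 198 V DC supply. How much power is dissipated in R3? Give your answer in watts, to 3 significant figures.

Every series element carries the same I. Get I from the total resistance, then P = I² × R3.
R_total = 45.5 + 270 + 33.0 + 3.30 = 351.8 Ω
I = V / R_total = 198 / 351.8 = 0.5628 A
P_R3 = I² × R3 = (0.5628)² × 33.0 = 10.45 W

10.5 W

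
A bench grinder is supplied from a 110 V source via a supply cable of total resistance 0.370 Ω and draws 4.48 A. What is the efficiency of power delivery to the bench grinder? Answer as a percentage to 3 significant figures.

The supply cable carries the full 4.48 A.
P_line = I² R_line = (4.480)² × 0.370 = 7.426 W
P_source = V I = 110 × 4.480 = 492.8 W; P_load = 485.4 W
η = P_load / P_source = 485.4 / 492.8 = 0.9849

98.5 %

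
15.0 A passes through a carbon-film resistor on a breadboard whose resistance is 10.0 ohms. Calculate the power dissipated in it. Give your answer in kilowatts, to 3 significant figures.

Knowing I and R, the power is just I²R — no need to find V first.
P = (15.00 A)² × 10.0 Ω = 2250 W

2.25 kW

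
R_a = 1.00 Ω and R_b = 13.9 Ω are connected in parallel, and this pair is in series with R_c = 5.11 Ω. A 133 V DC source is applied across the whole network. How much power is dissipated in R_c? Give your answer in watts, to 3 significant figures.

Reduce the parallel combination to a single R_p; the circuit then becomes R_p in series with the remaining resistor.
R_p = (1.00×13.9)/(1.00+13.9) = 0.9329 Ω
R_total = R_p + 5.11 = 0.9329 + 5.11 = 6.043 Ω
I = V / R_total = 133 / 6.043 = 22.01 A
R_c is the series element, so its power is I²R.
P_R_c = (22.01)² × 5.11 = 2475 W

2480 W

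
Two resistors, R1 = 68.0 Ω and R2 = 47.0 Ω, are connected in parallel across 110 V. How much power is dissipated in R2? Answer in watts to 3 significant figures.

257 W

Parallel branches share the same voltage; P = V²/R gives the branch power in one step.
P_R2 = V² / R2 = (110)² / 47.0 Ω = 257.4 W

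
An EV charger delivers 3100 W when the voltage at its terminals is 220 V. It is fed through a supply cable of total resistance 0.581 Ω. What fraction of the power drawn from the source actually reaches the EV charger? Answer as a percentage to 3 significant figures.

96.4 %

I = P / V = 3100 / 220 = 14.09 A through the supply cable.
P_line = I² R_line = (14.09)² × 0.581 = 115.4 W
P_source = P_load + P_line = 3100 + 115.4 = 3215 W
η = P_load / P_source = 3100 / 3215 = 0.9641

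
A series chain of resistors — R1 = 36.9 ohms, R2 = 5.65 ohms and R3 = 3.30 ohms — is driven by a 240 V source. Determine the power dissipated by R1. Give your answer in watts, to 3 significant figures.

1010 W

The current is common to all series resistors; compute it, then apply P = I²R for the target.
R_total = 36.9 + 5.65 + 3.30 = 45.85 Ω
I = V / R_total = 240 / 45.85 = 5.234 A
P_R1 = I² × R1 = (5.234)² × 36.9 = 1011 W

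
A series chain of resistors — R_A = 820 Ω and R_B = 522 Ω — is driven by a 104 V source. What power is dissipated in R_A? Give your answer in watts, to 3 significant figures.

In a series string the same current flows through every resistor — find that current, then P = I²R for the one we want.
R_total = 820 + 522 = 1342 Ω
I = V / R_total = 104 / 1342 = 0.07750 A
P_R_A = I² × R_A = (0.07750)² × 820 = 4.925 W

4.92 W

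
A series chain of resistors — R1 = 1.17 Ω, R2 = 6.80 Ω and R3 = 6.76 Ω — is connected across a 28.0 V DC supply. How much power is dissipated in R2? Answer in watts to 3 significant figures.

24.6 W

Since the resistors are in series they all carry the loop current I = V/R_total; the power in any one is I²R.
R_total = 1.17 + 6.80 + 6.76 = 14.73 Ω
I = V / R_total = 28.0 / 14.73 = 1.901 A
P_R2 = I² × R2 = (1.901)² × 6.80 = 24.57 W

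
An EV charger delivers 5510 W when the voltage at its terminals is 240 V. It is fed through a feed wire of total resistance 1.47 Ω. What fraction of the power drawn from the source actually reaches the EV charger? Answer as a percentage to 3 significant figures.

I = P / V = 5510 / 240 = 22.96 A through the feed wire.
P_line = I² R_line = (22.96)² × 1.47 = 774.8 W
P_source = P_load + P_line = 5510 + 774.8 = 6285 W
η = P_load / P_source = 5510 / 6285 = 0.8767

87.7 %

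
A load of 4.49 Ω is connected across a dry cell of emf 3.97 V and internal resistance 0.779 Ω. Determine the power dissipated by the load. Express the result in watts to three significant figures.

The internal resistance and the load are in series, so the same I flows through both; get I from ε/(r+R), then I²R for the load.
I = ε / (r + R) = 3.97 / (0.779 + 4.49) = 0.7535 A
P_load = I² R = (0.7535)² × 4.49 = 2.549 W

2.55 W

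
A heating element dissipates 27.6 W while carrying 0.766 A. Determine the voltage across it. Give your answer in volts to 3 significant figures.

36.0 V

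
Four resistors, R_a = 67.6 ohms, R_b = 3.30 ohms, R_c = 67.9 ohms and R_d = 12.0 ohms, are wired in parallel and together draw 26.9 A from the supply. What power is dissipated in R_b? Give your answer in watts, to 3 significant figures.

1270 W

We need the common branch voltage; get it from I_total × R_eq, then P = V²/R for the branch.
1/R_eq = 1/67.6 + 1/3.30 + 1/67.9 + 1/12.0 ⇒ R_eq = 2.405 Ω
V = I_total × R_eq = 26.90 × 2.405 = 64.68 V
P_R_b = V² / R_b = (64.68)² / 3.30 = 1268 W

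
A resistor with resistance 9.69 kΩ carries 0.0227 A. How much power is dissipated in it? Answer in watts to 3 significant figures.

With I and R stated, P = I²R applies in one step.
P = (0.02270 A)² × 9690 Ω = 4.993 W

4.99 W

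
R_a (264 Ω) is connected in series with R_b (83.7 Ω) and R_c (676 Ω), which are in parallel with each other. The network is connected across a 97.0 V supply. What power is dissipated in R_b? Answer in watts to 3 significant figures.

5.44 W

First combine the parallel branches into one equivalent R_p, then R_a + R_p is a series pair.
R_p = (83.7×676)/(83.7+676) = 74.48 Ω
R_total = 264 + 74.48 = 338.5 Ω
I = V / R_total = 97.0 / 338.5 = 0.2866 A
Voltage across the parallel pair: V_p = I × R_p = 0.2866 × 74.48 = 21.34 V
With V_p across R_b, its power is V_p²/R_b.
P_R_b = (21.34)² / 83.7 = 5.443 W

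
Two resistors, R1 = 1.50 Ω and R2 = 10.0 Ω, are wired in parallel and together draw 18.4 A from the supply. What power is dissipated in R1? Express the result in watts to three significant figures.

We need the common branch voltage; get it from I_total × R_eq, then P = V²/R for the branch.
1/R_eq = 1/1.50 + 1/10.0 ⇒ R_eq = 1.304 Ω
V = I_total × R_eq = 18.40 × 1.304 = 24.00 V
P_R1 = V² / R1 = (24.00)² / 1.50 = 384.0 W

384 W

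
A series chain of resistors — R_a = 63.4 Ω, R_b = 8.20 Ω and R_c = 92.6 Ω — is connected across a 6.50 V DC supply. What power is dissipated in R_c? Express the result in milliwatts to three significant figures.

The current is common to all series resistors; compute it, then apply P = I²R for the target.
R_total = 63.4 + 8.20 + 92.6 = 164.2 Ω
I = V / R_total = 6.50 / 164.2 = 0.03959 A
P_R_c = I² × R_c = (0.03959)² × 92.6 = 0.1451 W

145 mW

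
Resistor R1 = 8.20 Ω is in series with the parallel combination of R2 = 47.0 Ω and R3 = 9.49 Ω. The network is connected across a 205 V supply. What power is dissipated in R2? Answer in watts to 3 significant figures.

215 W

First combine the parallel branches into one equivalent R_p, then R1 + R_p is a series pair.
R_p = (47.0×9.49)/(47.0+9.49) = 7.896 Ω
R_total = 8.20 + 7.896 = 16.10 Ω
I = V / R_total = 205 / 16.10 = 12.74 A
Voltage across the parallel pair: V_p = I × R_p = 12.74 × 7.896 = 100.6 V
With V_p across R2, its power is V_p²/R2.
P_R2 = (100.6)² / 47.0 = 215.2 W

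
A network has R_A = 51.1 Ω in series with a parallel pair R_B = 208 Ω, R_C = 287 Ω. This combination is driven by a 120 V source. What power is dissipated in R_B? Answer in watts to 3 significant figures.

34.2 W

First combine the parallel branches into one equivalent R_p, then R_A + R_p is a series pair.
R_p = (208×287)/(208+287) = 120.6 Ω
R_total = 51.1 + 120.6 = 171.7 Ω
I = V / R_total = 120 / 171.7 = 0.6989 A
Voltage across the parallel pair: V_p = I × R_p = 0.6989 × 120.6 = 84.29 V
R_B sees V_p directly, so P = V_p² / R_B.
P_R_B = (84.29)² / 208 = 34.15 W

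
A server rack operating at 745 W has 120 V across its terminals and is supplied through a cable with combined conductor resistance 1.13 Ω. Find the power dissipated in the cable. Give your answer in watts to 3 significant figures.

The cable is a series resistance carrying the load current; its dissipation is I²R_line.
I = P / V = 745 / 120 = 6.208 A through the cable.
P_line = I² R_line = (6.208)² × 1.13 = 43.55 W

43.6 W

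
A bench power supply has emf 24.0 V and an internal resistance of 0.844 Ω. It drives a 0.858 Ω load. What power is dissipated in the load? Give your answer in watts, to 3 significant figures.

171 W

Find the circuit current first, then P = I²R for the load (series elements share I).
I = ε / (r + R) = 24.0 / (0.844 + 0.858) = 14.10 A
P_load = I² R = (14.10)² × 0.858 = 170.6 W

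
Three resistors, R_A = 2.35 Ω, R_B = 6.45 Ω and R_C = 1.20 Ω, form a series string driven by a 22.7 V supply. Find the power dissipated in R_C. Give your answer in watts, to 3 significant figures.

Series elements share the same current, so find I first, then use P = I²R.
R_total = 2.35 + 6.45 + 1.20 = 10.00 Ω
I = V / R_total = 22.7 / 10.00 = 2.270 A
P_R_C = I² × R_C = (2.270)² × 1.20 = 6.183 W

6.18 W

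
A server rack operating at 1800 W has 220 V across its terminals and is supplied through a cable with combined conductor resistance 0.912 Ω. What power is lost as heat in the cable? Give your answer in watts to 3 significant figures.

The cable and load are in series, so the same current flows in both; the loss is I²R_line.
I = P / V = 1800 / 220 = 8.182 A through the cable.
P_line = I² R_line = (8.182)² × 0.912 = 61.05 W

61.1 W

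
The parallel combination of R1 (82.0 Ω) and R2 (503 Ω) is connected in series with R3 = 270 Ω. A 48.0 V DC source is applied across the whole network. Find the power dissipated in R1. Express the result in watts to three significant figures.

1.20 W

Reduce the parallel combination to a single R_p; the circuit then becomes R_p in series with the remaining resistor.
R_p = (82.0×503)/(82.0+503) = 70.51 Ω
R_total = R_p + 270 = 70.51 + 270 = 340.5 Ω
I = V / R_total = 48.0 / 340.5 = 0.1410 A
Voltage across the parallel pair: V_p = I × R_p = 0.1410 × 70.51 = 9.939 V
Use P = V²/R for R1 with V = V_p.
P_R1 = (9.939)² / 82.0 = 1.205 W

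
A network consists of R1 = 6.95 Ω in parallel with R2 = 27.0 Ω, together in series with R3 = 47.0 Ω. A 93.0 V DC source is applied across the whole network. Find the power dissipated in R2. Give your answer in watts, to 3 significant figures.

Combine R1 and R2 into their parallel equivalent first, reducing the network to two series resistors.
R_p = (6.95×27.0)/(6.95+27.0) = 5.527 Ω
R_total = R_p + 47.0 = 5.527 + 47.0 = 52.53 Ω
I = V / R_total = 93.0 / 52.53 = 1.771 A
Voltage across the parallel pair: V_p = I × R_p = 1.771 × 5.527 = 9.786 V
R2 has V_p across it, so P = V_p²/R2.
P_R2 = (9.786)² / 27.0 = 3.547 W

3.55 W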